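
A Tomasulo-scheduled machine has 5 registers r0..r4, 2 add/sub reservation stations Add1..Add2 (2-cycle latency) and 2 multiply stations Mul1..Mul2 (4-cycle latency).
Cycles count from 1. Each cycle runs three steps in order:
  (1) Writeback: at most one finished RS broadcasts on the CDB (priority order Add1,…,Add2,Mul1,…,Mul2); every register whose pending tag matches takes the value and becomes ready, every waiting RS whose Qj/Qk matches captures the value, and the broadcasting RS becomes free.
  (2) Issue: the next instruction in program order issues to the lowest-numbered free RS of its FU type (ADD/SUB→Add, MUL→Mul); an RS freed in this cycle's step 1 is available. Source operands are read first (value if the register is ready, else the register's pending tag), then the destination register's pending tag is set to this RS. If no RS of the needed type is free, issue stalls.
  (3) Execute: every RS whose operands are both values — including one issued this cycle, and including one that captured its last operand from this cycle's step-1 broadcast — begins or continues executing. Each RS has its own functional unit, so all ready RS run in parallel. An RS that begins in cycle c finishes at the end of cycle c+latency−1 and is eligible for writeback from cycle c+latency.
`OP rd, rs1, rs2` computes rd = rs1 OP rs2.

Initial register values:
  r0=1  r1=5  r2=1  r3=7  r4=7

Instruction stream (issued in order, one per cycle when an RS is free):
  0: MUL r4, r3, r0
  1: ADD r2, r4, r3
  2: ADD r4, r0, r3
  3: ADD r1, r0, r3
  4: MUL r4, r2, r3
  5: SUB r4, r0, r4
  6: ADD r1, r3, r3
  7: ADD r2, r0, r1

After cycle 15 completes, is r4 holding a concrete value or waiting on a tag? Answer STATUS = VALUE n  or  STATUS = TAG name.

c1: issue MUL r4<-Mul1 | r0:1,r1:5,r2:1,r3:7,r4:Mul1
c2: issue ADD r2<-Add1 | r0:1,r1:5,r2:Add1,r3:7,r4:Mul1
c3: issue ADD r4<-Add2 | r0:1,r1:5,r2:Add1,r3:7,r4:Add2
c4: stall | r0:1,r1:5,r2:Add1,r3:7,r4:Add2
c5: CDB Add2=8; issue ADD r1<-Add2 | r0:1,r1:Add2,r2:Add1,r3:7,r4:8
c6: CDB Mul1=7; issue MUL r4<-Mul1 | r0:1,r1:Add2,r2:Add1,r3:7,r4:Mul1
c7: CDB Add2=8; issue SUB r4<-Add2 | r0:1,r1:8,r2:Add1,r3:7,r4:Add2
c8: CDB Add1=14; issue ADD r1<-Add1 | r0:1,r1:Add1,r2:14,r3:7,r4:Add2
c9: stall | r0:1,r1:Add1,r2:14,r3:7,r4:Add2
c10: CDB Add1=14; issue ADD r2<-Add1 | r0:1,r1:14,r2:Add1,r3:7,r4:Add2
c11: - | r0:1,r1:14,r2:Add1,r3:7,r4:Add2
c12: CDB Add1=15 | r0:1,r1:14,r2:15,r3:7,r4:Add2
c13: CDB Mul1=98 | r0:1,r1:14,r2:15,r3:7,r4:Add2
c14: - | r0:1,r1:14,r2:15,r3:7,r4:Add2
c15: CDB Add2=-97 | r0:1,r1:14,r2:15,r3:7,r4:-97

STATUS = VALUE -97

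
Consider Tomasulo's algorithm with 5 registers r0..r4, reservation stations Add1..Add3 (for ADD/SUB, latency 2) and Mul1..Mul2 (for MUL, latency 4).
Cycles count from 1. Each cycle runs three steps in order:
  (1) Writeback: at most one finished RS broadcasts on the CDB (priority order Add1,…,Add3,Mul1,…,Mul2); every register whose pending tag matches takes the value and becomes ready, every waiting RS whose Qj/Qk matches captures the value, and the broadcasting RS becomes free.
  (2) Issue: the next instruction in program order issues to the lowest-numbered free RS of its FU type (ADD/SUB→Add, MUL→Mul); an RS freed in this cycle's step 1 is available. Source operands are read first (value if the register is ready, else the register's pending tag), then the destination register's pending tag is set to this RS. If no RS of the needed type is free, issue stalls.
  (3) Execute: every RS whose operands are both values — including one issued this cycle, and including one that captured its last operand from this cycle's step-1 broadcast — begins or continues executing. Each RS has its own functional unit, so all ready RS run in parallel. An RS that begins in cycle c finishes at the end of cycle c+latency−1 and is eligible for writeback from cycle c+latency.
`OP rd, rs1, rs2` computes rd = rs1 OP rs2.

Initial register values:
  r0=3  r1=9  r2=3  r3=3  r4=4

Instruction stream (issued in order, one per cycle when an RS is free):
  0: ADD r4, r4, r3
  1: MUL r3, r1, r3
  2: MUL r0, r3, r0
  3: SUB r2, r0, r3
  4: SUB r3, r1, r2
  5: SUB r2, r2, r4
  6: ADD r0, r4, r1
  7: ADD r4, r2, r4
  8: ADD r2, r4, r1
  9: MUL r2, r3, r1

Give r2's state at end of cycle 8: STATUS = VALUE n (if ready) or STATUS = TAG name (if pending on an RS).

c1: issue ADD r4<-Add1 | r0:3,r1:9,r2:3,r3:3,r4:Add1
c2: issue MUL r3<-Mul1 | r0:3,r1:9,r2:3,r3:Mul1,r4:Add1
c3: CDB Add1=7; issue MUL r0<-Mul2 | r0:Mul2,r1:9,r2:3,r3:Mul1,r4:7
c4: issue SUB r2<-Add1 | r0:Mul2,r1:9,r2:Add1,r3:Mul1,r4:7
c5: issue SUB r3<-Add2 | r0:Mul2,r1:9,r2:Add1,r3:Add2,r4:7
c6: CDB Mul1=27; issue SUB r2<-Add3 | r0:Mul2,r1:9,r2:Add3,r3:Add2,r4:7
c7: stall | r0:Mul2,r1:9,r2:Add3,r3:Add2,r4:7
c8: stall | r0:Mul2,r1:9,r2:Add3,r3:Add2,r4:7

STATUS = TAG Add3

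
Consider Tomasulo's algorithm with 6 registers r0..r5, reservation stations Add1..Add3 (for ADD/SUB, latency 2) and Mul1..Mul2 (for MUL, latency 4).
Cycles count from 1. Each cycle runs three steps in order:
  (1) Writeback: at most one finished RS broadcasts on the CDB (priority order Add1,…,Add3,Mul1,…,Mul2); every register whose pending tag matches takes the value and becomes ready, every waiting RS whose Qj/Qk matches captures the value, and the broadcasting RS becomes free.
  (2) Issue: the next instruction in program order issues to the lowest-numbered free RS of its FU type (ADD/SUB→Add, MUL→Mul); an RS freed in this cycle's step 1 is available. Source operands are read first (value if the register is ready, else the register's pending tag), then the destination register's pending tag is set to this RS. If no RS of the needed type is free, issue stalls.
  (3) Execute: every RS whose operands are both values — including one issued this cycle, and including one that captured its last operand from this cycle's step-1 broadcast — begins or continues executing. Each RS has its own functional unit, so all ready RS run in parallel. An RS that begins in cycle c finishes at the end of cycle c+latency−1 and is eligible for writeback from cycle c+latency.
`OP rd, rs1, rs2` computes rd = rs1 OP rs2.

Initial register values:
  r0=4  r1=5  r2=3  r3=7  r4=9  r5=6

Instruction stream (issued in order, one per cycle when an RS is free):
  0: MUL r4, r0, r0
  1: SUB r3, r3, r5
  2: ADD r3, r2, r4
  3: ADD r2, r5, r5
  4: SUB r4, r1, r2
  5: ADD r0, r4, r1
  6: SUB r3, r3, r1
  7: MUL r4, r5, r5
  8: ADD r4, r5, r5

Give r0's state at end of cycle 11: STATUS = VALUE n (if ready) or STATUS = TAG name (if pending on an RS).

STATUS = VALUE -2

c1: issue MUL r4<-Mul1 | r0:4,r1:5,r2:3,r3:7,r4:Mul1,r5:6
c2: issue SUB r3<-Add1 | r0:4,r1:5,r2:3,r3:Add1,r4:Mul1,r5:6
c3: issue ADD r3<-Add2 | r0:4,r1:5,r2:3,r3:Add2,r4:Mul1,r5:6
c4: CDB Add1=1; issue ADD r2<-Add1 | r0:4,r1:5,r2:Add1,r3:Add2,r4:Mul1,r5:6
c5: CDB Mul1=16; issue SUB r4<-Add3 | r0:4,r1:5,r2:Add1,r3:Add2,r4:Add3,r5:6
c6: CDB Add1=12; issue ADD r0<-Add1 | r0:Add1,r1:5,r2:12,r3:Add2,r4:Add3,r5:6
c7: CDB Add2=19; issue SUB r3<-Add2 | r0:Add1,r1:5,r2:12,r3:Add2,r4:Add3,r5:6
c8: CDB Add3=-7; issue MUL r4<-Mul1 | r0:Add1,r1:5,r2:12,r3:Add2,r4:Mul1,r5:6
c9: CDB Add2=14; issue ADD r4<-Add2 | r0:Add1,r1:5,r2:12,r3:14,r4:Add2,r5:6
c10: CDB Add1=-2 | r0:-2,r1:5,r2:12,r3:14,r4:Add2,r5:6
c11: CDB Add2=12 | r0:-2,r1:5,r2:12,r3:14,r4:12,r5:6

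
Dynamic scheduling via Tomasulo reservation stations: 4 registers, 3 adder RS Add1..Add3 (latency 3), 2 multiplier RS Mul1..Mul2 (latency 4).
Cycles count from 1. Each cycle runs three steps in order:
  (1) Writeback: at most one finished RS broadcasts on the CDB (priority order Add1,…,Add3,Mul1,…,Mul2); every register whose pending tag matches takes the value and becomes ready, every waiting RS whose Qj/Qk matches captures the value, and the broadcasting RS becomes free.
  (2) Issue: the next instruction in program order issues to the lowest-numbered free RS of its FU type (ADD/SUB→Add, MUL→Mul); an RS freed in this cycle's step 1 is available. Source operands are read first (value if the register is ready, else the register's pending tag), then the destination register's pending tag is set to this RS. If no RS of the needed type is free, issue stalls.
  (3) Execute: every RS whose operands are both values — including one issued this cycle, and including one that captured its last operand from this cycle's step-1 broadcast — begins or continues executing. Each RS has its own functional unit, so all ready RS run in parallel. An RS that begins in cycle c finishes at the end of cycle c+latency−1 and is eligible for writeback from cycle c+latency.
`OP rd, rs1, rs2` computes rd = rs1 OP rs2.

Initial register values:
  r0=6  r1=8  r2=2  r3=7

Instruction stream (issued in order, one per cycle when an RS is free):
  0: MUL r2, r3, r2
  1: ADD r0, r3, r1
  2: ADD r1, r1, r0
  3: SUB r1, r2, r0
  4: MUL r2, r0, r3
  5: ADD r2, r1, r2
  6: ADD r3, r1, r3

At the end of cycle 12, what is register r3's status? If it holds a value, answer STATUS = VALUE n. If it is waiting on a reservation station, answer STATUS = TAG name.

  c1: issue MUL r2<-Mul1  regs: r0:6,r1:8,r2:Mul1,r3:7
  c2: issue ADD r0<-Add1  regs: r0:Add1,r1:8,r2:Mul1,r3:7
  c3: issue ADD r1<-Add2  regs: r0:Add1,r1:Add2,r2:Mul1,r3:7
  c4: issue SUB r1<-Add3  regs: r0:Add1,r1:Add3,r2:Mul1,r3:7
  c5: CDB Add1=15; issue MUL r2<-Mul2  regs: r0:15,r1:Add3,r2:Mul2,r3:7
  c6: CDB Mul1=14; issue ADD r2<-Add1  regs: r0:15,r1:Add3,r2:Add1,r3:7
  c7: stall  regs: r0:15,r1:Add3,r2:Add1,r3:7
  c8: CDB Add2=23; issue ADD r3<-Add2  regs: r0:15,r1:Add3,r2:Add1,r3:Add2
  c9: CDB Add3=-1  regs: r0:15,r1:-1,r2:Add1,r3:Add2
  c10: CDB Mul2=105  regs: r0:15,r1:-1,r2:Add1,r3:Add2
  c11: -  regs: r0:15,r1:-1,r2:Add1,r3:Add2
  c12: CDB Add2=6  regs: r0:15,r1:-1,r2:Add1,r3:6

STATUS = VALUE 6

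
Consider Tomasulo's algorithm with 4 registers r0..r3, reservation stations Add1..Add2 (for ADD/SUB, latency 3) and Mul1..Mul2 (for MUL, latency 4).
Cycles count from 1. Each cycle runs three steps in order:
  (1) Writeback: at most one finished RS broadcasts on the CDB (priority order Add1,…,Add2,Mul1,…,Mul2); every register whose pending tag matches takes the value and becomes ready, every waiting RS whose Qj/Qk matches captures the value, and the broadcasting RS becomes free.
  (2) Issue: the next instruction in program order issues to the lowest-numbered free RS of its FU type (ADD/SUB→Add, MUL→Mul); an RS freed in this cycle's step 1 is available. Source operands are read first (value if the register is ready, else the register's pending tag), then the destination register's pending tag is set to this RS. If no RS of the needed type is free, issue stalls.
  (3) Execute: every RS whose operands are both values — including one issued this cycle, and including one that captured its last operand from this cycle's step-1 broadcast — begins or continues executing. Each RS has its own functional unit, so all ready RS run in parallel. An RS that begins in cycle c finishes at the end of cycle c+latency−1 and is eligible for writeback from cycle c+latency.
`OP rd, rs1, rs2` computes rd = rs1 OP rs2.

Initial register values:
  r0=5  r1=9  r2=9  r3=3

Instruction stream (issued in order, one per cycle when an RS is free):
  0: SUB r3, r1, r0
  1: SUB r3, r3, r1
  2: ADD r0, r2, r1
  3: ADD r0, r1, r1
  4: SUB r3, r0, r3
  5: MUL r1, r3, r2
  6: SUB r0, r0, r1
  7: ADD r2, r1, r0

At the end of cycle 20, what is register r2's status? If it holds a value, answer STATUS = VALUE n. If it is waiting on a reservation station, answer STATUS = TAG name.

  c1: issue SUB r3<-Add1  regs: r0:5,r1:9,r2:9,r3:Add1
  c2: issue SUB r3<-Add2  regs: r0:5,r1:9,r2:9,r3:Add2
  c3: stall  regs: r0:5,r1:9,r2:9,r3:Add2
  c4: CDB Add1=4; issue ADD r0<-Add1  regs: r0:Add1,r1:9,r2:9,r3:Add2
  c5: stall  regs: r0:Add1,r1:9,r2:9,r3:Add2
  c6: stall  regs: r0:Add1,r1:9,r2:9,r3:Add2
  c7: CDB Add1=18; issue ADD r0<-Add1  regs: r0:Add1,r1:9,r2:9,r3:Add2
  c8: CDB Add2=-5; issue SUB r3<-Add2  regs: r0:Add1,r1:9,r2:9,r3:Add2
  c9: issue MUL r1<-Mul1  regs: r0:Add1,r1:Mul1,r2:9,r3:Add2
  c10: CDB Add1=18; issue SUB r0<-Add1  regs: r0:Add1,r1:Mul1,r2:9,r3:Add2
  c11: stall  regs: r0:Add1,r1:Mul1,r2:9,r3:Add2
  c12: stall  regs: r0:Add1,r1:Mul1,r2:9,r3:Add2
  c13: CDB Add2=23; issue ADD r2<-Add2  regs: r0:Add1,r1:Mul1,r2:Add2,r3:23
  c14: -  regs: r0:Add1,r1:Mul1,r2:Add2,r3:23
  c15: -  regs: r0:Add1,r1:Mul1,r2:Add2,r3:23
  c16: -  regs: r0:Add1,r1:Mul1,r2:Add2,r3:23
  c17: CDB Mul1=207  regs: r0:Add1,r1:207,r2:Add2,r3:23
  c18: -  regs: r0:Add1,r1:207,r2:Add2,r3:23
  c19: -  regs: r0:Add1,r1:207,r2:Add2,r3:23
  c20: CDB Add1=-189  regs: r0:-189,r1:207,r2:Add2,r3:23

STATUS = TAG Add2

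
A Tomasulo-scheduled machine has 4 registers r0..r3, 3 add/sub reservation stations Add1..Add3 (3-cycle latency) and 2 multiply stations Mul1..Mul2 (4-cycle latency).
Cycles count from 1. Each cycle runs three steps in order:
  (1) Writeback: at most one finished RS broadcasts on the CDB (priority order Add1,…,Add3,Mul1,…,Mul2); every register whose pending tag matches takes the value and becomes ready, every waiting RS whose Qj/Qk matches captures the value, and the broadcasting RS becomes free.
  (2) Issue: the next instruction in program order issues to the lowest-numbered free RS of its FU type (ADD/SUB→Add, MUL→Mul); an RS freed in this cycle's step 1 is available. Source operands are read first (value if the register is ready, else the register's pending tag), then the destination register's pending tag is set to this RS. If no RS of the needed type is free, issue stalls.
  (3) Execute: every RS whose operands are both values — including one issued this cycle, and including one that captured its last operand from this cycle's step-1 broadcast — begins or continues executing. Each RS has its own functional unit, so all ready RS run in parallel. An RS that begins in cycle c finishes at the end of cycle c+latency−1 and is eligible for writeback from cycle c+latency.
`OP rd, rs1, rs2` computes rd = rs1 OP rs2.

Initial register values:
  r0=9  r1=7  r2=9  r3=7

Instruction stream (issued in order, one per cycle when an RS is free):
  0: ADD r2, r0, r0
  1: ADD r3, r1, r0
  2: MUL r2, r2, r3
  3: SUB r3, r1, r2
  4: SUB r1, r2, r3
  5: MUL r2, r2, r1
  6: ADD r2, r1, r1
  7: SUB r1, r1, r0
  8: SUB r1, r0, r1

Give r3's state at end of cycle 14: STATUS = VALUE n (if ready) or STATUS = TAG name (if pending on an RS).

STATUS = VALUE -281

  c1: issue ADD r2<-Add1  regs: r0:9,r1:7,r2:Add1,r3:7
  c2: issue ADD r3<-Add2  regs: r0:9,r1:7,r2:Add1,r3:Add2
  c3: issue MUL r2<-Mul1  regs: r0:9,r1:7,r2:Mul1,r3:Add2
  c4: CDB Add1=18; issue SUB r3<-Add1  regs: r0:9,r1:7,r2:Mul1,r3:Add1
  c5: CDB Add2=16; issue SUB r1<-Add2  regs: r0:9,r1:Add2,r2:Mul1,r3:Add1
  c6: issue MUL r2<-Mul2  regs: r0:9,r1:Add2,r2:Mul2,r3:Add1
  c7: issue ADD r2<-Add3  regs: r0:9,r1:Add2,r2:Add3,r3:Add1
  c8: stall  regs: r0:9,r1:Add2,r2:Add3,r3:Add1
  c9: CDB Mul1=288; stall  regs: r0:9,r1:Add2,r2:Add3,r3:Add1
  c10: stall  regs: r0:9,r1:Add2,r2:Add3,r3:Add1
  c11: stall  regs: r0:9,r1:Add2,r2:Add3,r3:Add1
  c12: CDB Add1=-281; issue SUB r1<-Add1  regs: r0:9,r1:Add1,r2:Add3,r3:-281
  c13: stall  regs: r0:9,r1:Add1,r2:Add3,r3:-281
  c14: stall  regs: r0:9,r1:Add1,r2:Add3,r3:-281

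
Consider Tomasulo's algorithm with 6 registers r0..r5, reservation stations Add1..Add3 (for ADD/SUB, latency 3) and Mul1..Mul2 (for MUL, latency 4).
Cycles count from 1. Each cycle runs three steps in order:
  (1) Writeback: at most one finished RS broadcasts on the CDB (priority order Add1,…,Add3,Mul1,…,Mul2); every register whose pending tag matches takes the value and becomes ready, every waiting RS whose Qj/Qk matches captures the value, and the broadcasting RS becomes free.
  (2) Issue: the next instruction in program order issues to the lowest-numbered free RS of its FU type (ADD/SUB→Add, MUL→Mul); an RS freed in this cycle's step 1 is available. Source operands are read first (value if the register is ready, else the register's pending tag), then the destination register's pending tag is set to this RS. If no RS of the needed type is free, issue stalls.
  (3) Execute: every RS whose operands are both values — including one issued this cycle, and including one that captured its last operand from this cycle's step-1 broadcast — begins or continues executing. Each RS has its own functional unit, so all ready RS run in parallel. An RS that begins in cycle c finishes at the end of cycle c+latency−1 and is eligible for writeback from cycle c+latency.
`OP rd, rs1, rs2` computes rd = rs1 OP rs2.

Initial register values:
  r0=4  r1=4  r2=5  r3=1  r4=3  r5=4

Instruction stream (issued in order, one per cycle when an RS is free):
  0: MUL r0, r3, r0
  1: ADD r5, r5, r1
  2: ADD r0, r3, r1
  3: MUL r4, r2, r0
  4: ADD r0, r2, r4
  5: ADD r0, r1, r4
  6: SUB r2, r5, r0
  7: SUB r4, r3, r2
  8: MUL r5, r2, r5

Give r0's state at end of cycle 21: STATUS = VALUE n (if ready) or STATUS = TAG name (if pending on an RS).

STATUS = VALUE 29

cycle 1: issue MUL r0<-Mul1 // r0:Mul1,r1:4,r2:5,r3:1,r4:3,r5:4
cycle 2: issue ADD r5<-Add1 // r0:Mul1,r1:4,r2:5,r3:1,r4:3,r5:Add1
cycle 3: issue ADD r0<-Add2 // r0:Add2,r1:4,r2:5,r3:1,r4:3,r5:Add1
cycle 4: issue MUL r4<-Mul2 // r0:Add2,r1:4,r2:5,r3:1,r4:Mul2,r5:Add1
cycle 5: CDB Add1=8; issue ADD r0<-Add1 // r0:Add1,r1:4,r2:5,r3:1,r4:Mul2,r5:8
cycle 6: CDB Add2=5; issue ADD r0<-Add2 // r0:Add2,r1:4,r2:5,r3:1,r4:Mul2,r5:8
cycle 7: CDB Mul1=4; issue SUB r2<-Add3 // r0:Add2,r1:4,r2:Add3,r3:1,r4:Mul2,r5:8
cycle 8: stall // r0:Add2,r1:4,r2:Add3,r3:1,r4:Mul2,r5:8
cycle 9: stall // r0:Add2,r1:4,r2:Add3,r3:1,r4:Mul2,r5:8
cycle 10: CDB Mul2=25; stall // r0:Add2,r1:4,r2:Add3,r3:1,r4:25,r5:8
cycle 11: stall // r0:Add2,r1:4,r2:Add3,r3:1,r4:25,r5:8
cycle 12: stall // r0:Add2,r1:4,r2:Add3,r3:1,r4:25,r5:8
cycle 13: CDB Add1=30; issue SUB r4<-Add1 // r0:Add2,r1:4,r2:Add3,r3:1,r4:Add1,r5:8
cycle 14: CDB Add2=29; issue MUL r5<-Mul1 // r0:29,r1:4,r2:Add3,r3:1,r4:Add1,r5:Mul1
cycle 15: - // r0:29,r1:4,r2:Add3,r3:1,r4:Add1,r5:Mul1
cycle 16: - // r0:29,r1:4,r2:Add3,r3:1,r4:Add1,r5:Mul1
cycle 17: CDB Add3=-21 // r0:29,r1:4,r2:-21,r3:1,r4:Add1,r5:Mul1
cycle 18: - // r0:29,r1:4,r2:-21,r3:1,r4:Add1,r5:Mul1
cycle 19: - // r0:29,r1:4,r2:-21,r3:1,r4:Add1,r5:Mul1
cycle 20: CDB Add1=22 // r0:29,r1:4,r2:-21,r3:1,r4:22,r5:Mul1
cycle 21: CDB Mul1=-168 // r0:29,r1:4,r2:-21,r3:1,r4:22,r5:-168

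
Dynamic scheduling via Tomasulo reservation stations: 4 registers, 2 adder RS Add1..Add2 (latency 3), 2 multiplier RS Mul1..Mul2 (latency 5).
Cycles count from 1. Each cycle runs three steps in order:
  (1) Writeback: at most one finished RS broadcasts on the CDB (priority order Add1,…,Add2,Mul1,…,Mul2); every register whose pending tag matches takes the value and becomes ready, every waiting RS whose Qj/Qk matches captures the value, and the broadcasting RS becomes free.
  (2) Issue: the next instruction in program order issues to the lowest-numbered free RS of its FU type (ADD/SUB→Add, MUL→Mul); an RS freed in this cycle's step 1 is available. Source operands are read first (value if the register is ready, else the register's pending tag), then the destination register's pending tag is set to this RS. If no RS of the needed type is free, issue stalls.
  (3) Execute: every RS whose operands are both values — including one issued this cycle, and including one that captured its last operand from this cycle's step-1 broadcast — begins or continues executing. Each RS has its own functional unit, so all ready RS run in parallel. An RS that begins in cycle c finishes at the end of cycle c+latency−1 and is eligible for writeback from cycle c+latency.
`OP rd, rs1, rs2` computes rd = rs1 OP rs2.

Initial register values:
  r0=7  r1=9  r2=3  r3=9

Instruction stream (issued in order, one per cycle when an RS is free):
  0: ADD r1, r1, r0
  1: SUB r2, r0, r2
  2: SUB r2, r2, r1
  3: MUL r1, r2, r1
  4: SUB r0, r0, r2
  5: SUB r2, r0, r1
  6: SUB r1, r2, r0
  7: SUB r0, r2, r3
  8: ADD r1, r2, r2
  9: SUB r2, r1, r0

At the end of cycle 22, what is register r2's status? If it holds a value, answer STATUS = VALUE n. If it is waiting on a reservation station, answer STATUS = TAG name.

  c1: issue ADD r1<-Add1  regs: r0:7,r1:Add1,r2:3,r3:9
  c2: issue SUB r2<-Add2  regs: r0:7,r1:Add1,r2:Add2,r3:9
  c3: stall  regs: r0:7,r1:Add1,r2:Add2,r3:9
  c4: CDB Add1=16; issue SUB r2<-Add1  regs: r0:7,r1:16,r2:Add1,r3:9
  c5: CDB Add2=4; issue MUL r1<-Mul1  regs: r0:7,r1:Mul1,r2:Add1,r3:9
  c6: issue SUB r0<-Add2  regs: r0:Add2,r1:Mul1,r2:Add1,r3:9
  c7: stall  regs: r0:Add2,r1:Mul1,r2:Add1,r3:9
  c8: CDB Add1=-12; issue SUB r2<-Add1  regs: r0:Add2,r1:Mul1,r2:Add1,r3:9
  c9: stall  regs: r0:Add2,r1:Mul1,r2:Add1,r3:9
  c10: stall  regs: r0:Add2,r1:Mul1,r2:Add1,r3:9
  c11: CDB Add2=19; issue SUB r1<-Add2  regs: r0:19,r1:Add2,r2:Add1,r3:9
  c12: stall  regs: r0:19,r1:Add2,r2:Add1,r3:9
  c13: CDB Mul1=-192; stall  regs: r0:19,r1:Add2,r2:Add1,r3:9
  c14: stall  regs: r0:19,r1:Add2,r2:Add1,r3:9
  c15: stall  regs: r0:19,r1:Add2,r2:Add1,r3:9
  c16: CDB Add1=211; issue SUB r0<-Add1  regs: r0:Add1,r1:Add2,r2:211,r3:9
  c17: stall  regs: r0:Add1,r1:Add2,r2:211,r3:9
  c18: stall  regs: r0:Add1,r1:Add2,r2:211,r3:9
  c19: CDB Add1=202; issue ADD r1<-Add1  regs: r0:202,r1:Add1,r2:211,r3:9
  c20: CDB Add2=192; issue SUB r2<-Add2  regs: r0:202,r1:Add1,r2:Add2,r3:9
  c21: -  regs: r0:202,r1:Add1,r2:Add2,r3:9
  c22: CDB Add1=422  regs: r0:202,r1:422,r2:Add2,r3:9

STATUS = TAG Add2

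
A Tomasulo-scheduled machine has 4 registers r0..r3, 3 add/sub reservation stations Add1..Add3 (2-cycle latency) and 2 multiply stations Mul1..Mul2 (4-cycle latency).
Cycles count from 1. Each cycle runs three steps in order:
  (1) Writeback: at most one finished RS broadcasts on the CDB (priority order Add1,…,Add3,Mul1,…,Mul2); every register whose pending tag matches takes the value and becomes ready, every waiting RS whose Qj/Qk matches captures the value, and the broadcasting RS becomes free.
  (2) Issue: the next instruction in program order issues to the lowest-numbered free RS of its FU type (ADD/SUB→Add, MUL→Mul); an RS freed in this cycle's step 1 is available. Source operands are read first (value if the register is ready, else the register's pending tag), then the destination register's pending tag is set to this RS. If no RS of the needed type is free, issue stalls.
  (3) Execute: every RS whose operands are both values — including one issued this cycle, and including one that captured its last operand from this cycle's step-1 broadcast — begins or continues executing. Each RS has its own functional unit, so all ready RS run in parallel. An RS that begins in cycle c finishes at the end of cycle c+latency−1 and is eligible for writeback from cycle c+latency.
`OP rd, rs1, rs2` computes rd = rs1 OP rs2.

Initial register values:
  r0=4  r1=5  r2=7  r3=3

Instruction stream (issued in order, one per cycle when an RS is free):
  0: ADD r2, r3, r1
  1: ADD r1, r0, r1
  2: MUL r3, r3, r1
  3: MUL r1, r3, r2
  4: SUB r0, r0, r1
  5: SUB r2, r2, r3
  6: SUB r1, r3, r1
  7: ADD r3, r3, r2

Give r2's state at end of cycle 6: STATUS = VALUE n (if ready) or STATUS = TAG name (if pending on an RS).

STATUS = TAG Add2

cycle 1: issue ADD r2<-Add1 // r0:4,r1:5,r2:Add1,r3:3
cycle 2: issue ADD r1<-Add2 // r0:4,r1:Add2,r2:Add1,r3:3
cycle 3: CDB Add1=8; issue MUL r3<-Mul1 // r0:4,r1:Add2,r2:8,r3:Mul1
cycle 4: CDB Add2=9; issue MUL r1<-Mul2 // r0:4,r1:Mul2,r2:8,r3:Mul1
cycle 5: issue SUB r0<-Add1 // r0:Add1,r1:Mul2,r2:8,r3:Mul1
cycle 6: issue SUB r2<-Add2 // r0:Add1,r1:Mul2,r2:Add2,r3:Mul1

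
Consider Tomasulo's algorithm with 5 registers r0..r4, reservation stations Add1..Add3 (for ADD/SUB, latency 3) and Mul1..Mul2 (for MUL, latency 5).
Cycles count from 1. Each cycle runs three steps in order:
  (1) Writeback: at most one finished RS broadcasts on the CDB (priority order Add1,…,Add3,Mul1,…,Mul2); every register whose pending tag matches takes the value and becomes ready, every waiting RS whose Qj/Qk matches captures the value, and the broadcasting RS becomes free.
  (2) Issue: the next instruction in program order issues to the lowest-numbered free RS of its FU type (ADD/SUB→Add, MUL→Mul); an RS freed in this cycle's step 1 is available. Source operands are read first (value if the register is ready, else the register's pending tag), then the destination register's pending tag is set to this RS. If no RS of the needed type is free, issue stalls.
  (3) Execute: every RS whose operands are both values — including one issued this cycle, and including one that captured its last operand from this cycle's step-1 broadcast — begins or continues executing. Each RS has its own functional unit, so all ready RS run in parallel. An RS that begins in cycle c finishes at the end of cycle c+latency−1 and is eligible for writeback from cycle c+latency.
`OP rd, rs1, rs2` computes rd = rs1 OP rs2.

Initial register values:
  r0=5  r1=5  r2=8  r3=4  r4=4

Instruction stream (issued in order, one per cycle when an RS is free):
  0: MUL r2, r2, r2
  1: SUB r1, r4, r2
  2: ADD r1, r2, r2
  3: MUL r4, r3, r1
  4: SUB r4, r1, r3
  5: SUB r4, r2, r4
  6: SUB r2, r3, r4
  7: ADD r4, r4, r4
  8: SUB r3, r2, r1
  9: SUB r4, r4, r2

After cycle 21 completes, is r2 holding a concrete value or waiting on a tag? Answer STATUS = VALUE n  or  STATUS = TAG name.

cycle 1: issue MUL r2<-Mul1 // r0:5,r1:5,r2:Mul1,r3:4,r4:4
cycle 2: issue SUB r1<-Add1 // r0:5,r1:Add1,r2:Mul1,r3:4,r4:4
cycle 3: issue ADD r1<-Add2 // r0:5,r1:Add2,r2:Mul1,r3:4,r4:4
cycle 4: issue MUL r4<-Mul2 // r0:5,r1:Add2,r2:Mul1,r3:4,r4:Mul2
cycle 5: issue SUB r4<-Add3 // r0:5,r1:Add2,r2:Mul1,r3:4,r4:Add3
cycle 6: CDB Mul1=64; stall // r0:5,r1:Add2,r2:64,r3:4,r4:Add3
cycle 7: stall // r0:5,r1:Add2,r2:64,r3:4,r4:Add3
cycle 8: stall // r0:5,r1:Add2,r2:64,r3:4,r4:Add3
cycle 9: CDB Add1=-60; issue SUB r4<-Add1 // r0:5,r1:Add2,r2:64,r3:4,r4:Add1
cycle 10: CDB Add2=128; issue SUB r2<-Add2 // r0:5,r1:128,r2:Add2,r3:4,r4:Add1
cycle 11: stall // r0:5,r1:128,r2:Add2,r3:4,r4:Add1
cycle 12: stall // r0:5,r1:128,r2:Add2,r3:4,r4:Add1
cycle 13: CDB Add3=124; issue ADD r4<-Add3 // r0:5,r1:128,r2:Add2,r3:4,r4:Add3
cycle 14: stall // r0:5,r1:128,r2:Add2,r3:4,r4:Add3
cycle 15: CDB Mul2=512; stall // r0:5,r1:128,r2:Add2,r3:4,r4:Add3
cycle 16: CDB Add1=-60; issue SUB r3<-Add1 // r0:5,r1:128,r2:Add2,r3:Add1,r4:Add3
cycle 17: stall // r0:5,r1:128,r2:Add2,r3:Add1,r4:Add3
cycle 18: stall // r0:5,r1:128,r2:Add2,r3:Add1,r4:Add3
cycle 19: CDB Add2=64; issue SUB r4<-Add2 // r0:5,r1:128,r2:64,r3:Add1,r4:Add2
cycle 20: CDB Add3=-120 // r0:5,r1:128,r2:64,r3:Add1,r4:Add2
cycle 21: - // r0:5,r1:128,r2:64,r3:Add1,r4:Add2

STATUS = VALUE 64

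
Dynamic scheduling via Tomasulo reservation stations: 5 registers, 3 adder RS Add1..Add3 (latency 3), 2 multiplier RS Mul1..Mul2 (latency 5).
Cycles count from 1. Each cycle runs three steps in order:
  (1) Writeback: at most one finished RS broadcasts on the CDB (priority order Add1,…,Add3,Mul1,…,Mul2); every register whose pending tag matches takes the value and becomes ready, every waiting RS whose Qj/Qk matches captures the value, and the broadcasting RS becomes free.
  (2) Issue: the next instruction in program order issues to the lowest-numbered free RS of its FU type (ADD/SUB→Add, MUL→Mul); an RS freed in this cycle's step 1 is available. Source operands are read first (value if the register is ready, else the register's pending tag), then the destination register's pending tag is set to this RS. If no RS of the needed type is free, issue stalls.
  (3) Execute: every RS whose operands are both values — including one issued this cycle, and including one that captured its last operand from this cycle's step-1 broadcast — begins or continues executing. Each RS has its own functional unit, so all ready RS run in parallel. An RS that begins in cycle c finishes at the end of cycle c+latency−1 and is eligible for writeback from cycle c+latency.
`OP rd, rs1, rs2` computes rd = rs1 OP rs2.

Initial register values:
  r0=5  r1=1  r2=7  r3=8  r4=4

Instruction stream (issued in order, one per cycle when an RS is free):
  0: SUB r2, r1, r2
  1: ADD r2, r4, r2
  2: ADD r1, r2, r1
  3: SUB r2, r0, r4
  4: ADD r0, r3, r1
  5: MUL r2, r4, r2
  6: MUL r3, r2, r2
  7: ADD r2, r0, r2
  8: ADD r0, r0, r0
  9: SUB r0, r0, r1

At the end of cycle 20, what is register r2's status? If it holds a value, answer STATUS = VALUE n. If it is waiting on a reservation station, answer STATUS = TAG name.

STATUS = VALUE 11

cycle 1: issue SUB r2<-Add1 // r0:5,r1:1,r2:Add1,r3:8,r4:4
cycle 2: issue ADD r2<-Add2 // r0:5,r1:1,r2:Add2,r3:8,r4:4
cycle 3: issue ADD r1<-Add3 // r0:5,r1:Add3,r2:Add2,r3:8,r4:4
cycle 4: CDB Add1=-6; issue SUB r2<-Add1 // r0:5,r1:Add3,r2:Add1,r3:8,r4:4
cycle 5: stall // r0:5,r1:Add3,r2:Add1,r3:8,r4:4
cycle 6: stall // r0:5,r1:Add3,r2:Add1,r3:8,r4:4
cycle 7: CDB Add1=1; issue ADD r0<-Add1 // r0:Add1,r1:Add3,r2:1,r3:8,r4:4
cycle 8: CDB Add2=-2; issue MUL r2<-Mul1 // r0:Add1,r1:Add3,r2:Mul1,r3:8,r4:4
cycle 9: issue MUL r3<-Mul2 // r0:Add1,r1:Add3,r2:Mul1,r3:Mul2,r4:4
cycle 10: issue ADD r2<-Add2 // r0:Add1,r1:Add3,r2:Add2,r3:Mul2,r4:4
cycle 11: CDB Add3=-1; issue ADD r0<-Add3 // r0:Add3,r1:-1,r2:Add2,r3:Mul2,r4:4
cycle 12: stall // r0:Add3,r1:-1,r2:Add2,r3:Mul2,r4:4
cycle 13: CDB Mul1=4; stall // r0:Add3,r1:-1,r2:Add2,r3:Mul2,r4:4
cycle 14: CDB Add1=7; issue SUB r0<-Add1 // r0:Add1,r1:-1,r2:Add2,r3:Mul2,r4:4
cycle 15: - // r0:Add1,r1:-1,r2:Add2,r3:Mul2,r4:4
cycle 16: - // r0:Add1,r1:-1,r2:Add2,r3:Mul2,r4:4
cycle 17: CDB Add2=11 // r0:Add1,r1:-1,r2:11,r3:Mul2,r4:4
cycle 18: CDB Add3=14 // r0:Add1,r1:-1,r2:11,r3:Mul2,r4:4
cycle 19: CDB Mul2=16 // r0:Add1,r1:-1,r2:11,r3:16,r4:4
cycle 20: - // r0:Add1,r1:-1,r2:11,r3:16,r4:4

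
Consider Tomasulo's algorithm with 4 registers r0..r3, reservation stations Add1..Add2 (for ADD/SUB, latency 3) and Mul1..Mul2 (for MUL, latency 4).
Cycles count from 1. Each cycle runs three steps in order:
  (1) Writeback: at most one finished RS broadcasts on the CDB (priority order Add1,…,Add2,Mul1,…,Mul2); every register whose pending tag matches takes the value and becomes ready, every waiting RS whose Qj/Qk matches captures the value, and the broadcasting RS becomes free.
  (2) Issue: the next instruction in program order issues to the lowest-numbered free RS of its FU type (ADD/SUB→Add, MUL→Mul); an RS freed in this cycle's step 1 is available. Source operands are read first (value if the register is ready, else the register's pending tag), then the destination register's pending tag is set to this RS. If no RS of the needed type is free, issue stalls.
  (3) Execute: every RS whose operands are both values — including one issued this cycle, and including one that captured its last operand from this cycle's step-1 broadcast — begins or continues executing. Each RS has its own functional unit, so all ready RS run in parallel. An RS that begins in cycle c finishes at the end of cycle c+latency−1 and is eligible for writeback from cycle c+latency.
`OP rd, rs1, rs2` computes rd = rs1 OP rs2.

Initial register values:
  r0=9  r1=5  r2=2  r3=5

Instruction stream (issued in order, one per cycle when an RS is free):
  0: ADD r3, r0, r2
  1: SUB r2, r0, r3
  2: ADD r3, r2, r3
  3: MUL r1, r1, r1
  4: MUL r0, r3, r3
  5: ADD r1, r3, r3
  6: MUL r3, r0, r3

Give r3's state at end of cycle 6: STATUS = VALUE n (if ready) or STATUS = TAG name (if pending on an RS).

cycle 1: issue ADD r3<-Add1 // r0:9,r1:5,r2:2,r3:Add1
cycle 2: issue SUB r2<-Add2 // r0:9,r1:5,r2:Add2,r3:Add1
cycle 3: stall // r0:9,r1:5,r2:Add2,r3:Add1
cycle 4: CDB Add1=11; issue ADD r3<-Add1 // r0:9,r1:5,r2:Add2,r3:Add1
cycle 5: issue MUL r1<-Mul1 // r0:9,r1:Mul1,r2:Add2,r3:Add1
cycle 6: issue MUL r0<-Mul2 // r0:Mul2,r1:Mul1,r2:Add2,r3:Add1

STATUS = TAG Add1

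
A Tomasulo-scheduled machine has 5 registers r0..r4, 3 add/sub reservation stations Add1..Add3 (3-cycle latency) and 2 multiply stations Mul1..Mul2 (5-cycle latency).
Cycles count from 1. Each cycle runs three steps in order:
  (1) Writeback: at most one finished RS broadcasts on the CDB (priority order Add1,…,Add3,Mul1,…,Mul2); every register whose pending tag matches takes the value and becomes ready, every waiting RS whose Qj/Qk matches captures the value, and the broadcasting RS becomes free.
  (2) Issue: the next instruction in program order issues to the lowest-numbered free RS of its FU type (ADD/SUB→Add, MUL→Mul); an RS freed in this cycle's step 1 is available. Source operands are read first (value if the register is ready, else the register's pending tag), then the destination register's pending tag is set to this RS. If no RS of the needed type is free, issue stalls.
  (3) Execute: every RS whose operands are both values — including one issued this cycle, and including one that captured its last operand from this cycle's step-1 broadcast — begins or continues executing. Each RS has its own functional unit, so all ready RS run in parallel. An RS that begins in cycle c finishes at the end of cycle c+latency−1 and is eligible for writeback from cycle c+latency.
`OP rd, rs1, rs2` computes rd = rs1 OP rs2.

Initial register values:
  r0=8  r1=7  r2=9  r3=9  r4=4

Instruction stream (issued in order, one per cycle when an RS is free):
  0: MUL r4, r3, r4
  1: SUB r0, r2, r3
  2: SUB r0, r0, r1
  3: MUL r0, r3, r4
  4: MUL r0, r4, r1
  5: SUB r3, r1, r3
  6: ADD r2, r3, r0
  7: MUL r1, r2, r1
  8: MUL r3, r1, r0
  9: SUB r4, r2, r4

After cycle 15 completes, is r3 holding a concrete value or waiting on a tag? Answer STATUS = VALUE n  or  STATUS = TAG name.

  c1: issue MUL r4<-Mul1  regs: r0:8,r1:7,r2:9,r3:9,r4:Mul1
  c2: issue SUB r0<-Add1  regs: r0:Add1,r1:7,r2:9,r3:9,r4:Mul1
  c3: issue SUB r0<-Add2  regs: r0:Add2,r1:7,r2:9,r3:9,r4:Mul1
  c4: issue MUL r0<-Mul2  regs: r0:Mul2,r1:7,r2:9,r3:9,r4:Mul1
  c5: CDB Add1=0; stall  regs: r0:Mul2,r1:7,r2:9,r3:9,r4:Mul1
  c6: CDB Mul1=36; issue MUL r0<-Mul1  regs: r0:Mul1,r1:7,r2:9,r3:9,r4:36
  c7: issue SUB r3<-Add1  regs: r0:Mul1,r1:7,r2:9,r3:Add1,r4:36
  c8: CDB Add2=-7; issue ADD r2<-Add2  regs: r0:Mul1,r1:7,r2:Add2,r3:Add1,r4:36
  c9: stall  regs: r0:Mul1,r1:7,r2:Add2,r3:Add1,r4:36
  c10: CDB Add1=-2; stall  regs: r0:Mul1,r1:7,r2:Add2,r3:-2,r4:36
  c11: CDB Mul1=252; issue MUL r1<-Mul1  regs: r0:252,r1:Mul1,r2:Add2,r3:-2,r4:36
  c12: CDB Mul2=324; issue MUL r3<-Mul2  regs: r0:252,r1:Mul1,r2:Add2,r3:Mul2,r4:36
  c13: issue SUB r4<-Add1  regs: r0:252,r1:Mul1,r2:Add2,r3:Mul2,r4:Add1
  c14: CDB Add2=250  regs: r0:252,r1:Mul1,r2:250,r3:Mul2,r4:Add1
  c15: -  regs: r0:252,r1:Mul1,r2:250,r3:Mul2,r4:Add1

STATUS = TAG Mul2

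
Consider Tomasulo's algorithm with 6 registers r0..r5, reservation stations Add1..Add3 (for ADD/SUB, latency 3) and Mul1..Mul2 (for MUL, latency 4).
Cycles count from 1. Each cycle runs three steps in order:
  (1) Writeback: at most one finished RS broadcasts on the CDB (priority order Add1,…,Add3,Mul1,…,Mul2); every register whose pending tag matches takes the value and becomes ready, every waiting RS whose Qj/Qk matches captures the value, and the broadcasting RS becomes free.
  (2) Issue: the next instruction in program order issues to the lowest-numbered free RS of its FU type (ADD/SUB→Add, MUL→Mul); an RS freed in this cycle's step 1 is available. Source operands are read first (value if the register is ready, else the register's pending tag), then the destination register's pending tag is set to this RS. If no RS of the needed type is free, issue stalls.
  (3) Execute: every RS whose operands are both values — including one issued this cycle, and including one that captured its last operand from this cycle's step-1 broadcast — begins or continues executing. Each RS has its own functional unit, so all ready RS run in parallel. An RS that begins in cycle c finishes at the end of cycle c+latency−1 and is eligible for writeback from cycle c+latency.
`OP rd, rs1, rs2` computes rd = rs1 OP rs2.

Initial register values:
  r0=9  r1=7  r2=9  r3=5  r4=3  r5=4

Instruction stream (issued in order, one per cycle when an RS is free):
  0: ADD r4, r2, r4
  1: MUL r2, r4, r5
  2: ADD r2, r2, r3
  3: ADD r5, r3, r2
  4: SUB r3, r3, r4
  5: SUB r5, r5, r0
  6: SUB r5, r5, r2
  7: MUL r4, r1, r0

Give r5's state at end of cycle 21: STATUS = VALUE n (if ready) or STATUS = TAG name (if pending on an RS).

  c1: issue ADD r4<-Add1  regs: r0:9,r1:7,r2:9,r3:5,r4:Add1,r5:4
  c2: issue MUL r2<-Mul1  regs: r0:9,r1:7,r2:Mul1,r3:5,r4:Add1,r5:4
  c3: issue ADD r2<-Add2  regs: r0:9,r1:7,r2:Add2,r3:5,r4:Add1,r5:4
  c4: CDB Add1=12; issue ADD r5<-Add1  regs: r0:9,r1:7,r2:Add2,r3:5,r4:12,r5:Add1
  c5: issue SUB r3<-Add3  regs: r0:9,r1:7,r2:Add2,r3:Add3,r4:12,r5:Add1
  c6: stall  regs: r0:9,r1:7,r2:Add2,r3:Add3,r4:12,r5:Add1
  c7: stall  regs: r0:9,r1:7,r2:Add2,r3:Add3,r4:12,r5:Add1
  c8: CDB Add3=-7; issue SUB r5<-Add3  regs: r0:9,r1:7,r2:Add2,r3:-7,r4:12,r5:Add3
  c9: CDB Mul1=48; stall  regs: r0:9,r1:7,r2:Add2,r3:-7,r4:12,r5:Add3
  c10: stall  regs: r0:9,r1:7,r2:Add2,r3:-7,r4:12,r5:Add3
  c11: stall  regs: r0:9,r1:7,r2:Add2,r3:-7,r4:12,r5:Add3
  c12: CDB Add2=53; issue SUB r5<-Add2  regs: r0:9,r1:7,r2:53,r3:-7,r4:12,r5:Add2
  c13: issue MUL r4<-Mul1  regs: r0:9,r1:7,r2:53,r3:-7,r4:Mul1,r5:Add2
  c14: -  regs: r0:9,r1:7,r2:53,r3:-7,r4:Mul1,r5:Add2
  c15: CDB Add1=58  regs: r0:9,r1:7,r2:53,r3:-7,r4:Mul1,r5:Add2
  c16: -  regs: r0:9,r1:7,r2:53,r3:-7,r4:Mul1,r5:Add2
  c17: CDB Mul1=63  regs: r0:9,r1:7,r2:53,r3:-7,r4:63,r5:Add2
  c18: CDB Add3=49  regs: r0:9,r1:7,r2:53,r3:-7,r4:63,r5:Add2
  c19: -  regs: r0:9,r1:7,r2:53,r3:-7,r4:63,r5:Add2
  c20: -  regs: r0:9,r1:7,r2:53,r3:-7,r4:63,r5:Add2
  c21: CDB Add2=-4  regs: r0:9,r1:7,r2:53,r3:-7,r4:63,r5:-4

STATUS = VALUE -4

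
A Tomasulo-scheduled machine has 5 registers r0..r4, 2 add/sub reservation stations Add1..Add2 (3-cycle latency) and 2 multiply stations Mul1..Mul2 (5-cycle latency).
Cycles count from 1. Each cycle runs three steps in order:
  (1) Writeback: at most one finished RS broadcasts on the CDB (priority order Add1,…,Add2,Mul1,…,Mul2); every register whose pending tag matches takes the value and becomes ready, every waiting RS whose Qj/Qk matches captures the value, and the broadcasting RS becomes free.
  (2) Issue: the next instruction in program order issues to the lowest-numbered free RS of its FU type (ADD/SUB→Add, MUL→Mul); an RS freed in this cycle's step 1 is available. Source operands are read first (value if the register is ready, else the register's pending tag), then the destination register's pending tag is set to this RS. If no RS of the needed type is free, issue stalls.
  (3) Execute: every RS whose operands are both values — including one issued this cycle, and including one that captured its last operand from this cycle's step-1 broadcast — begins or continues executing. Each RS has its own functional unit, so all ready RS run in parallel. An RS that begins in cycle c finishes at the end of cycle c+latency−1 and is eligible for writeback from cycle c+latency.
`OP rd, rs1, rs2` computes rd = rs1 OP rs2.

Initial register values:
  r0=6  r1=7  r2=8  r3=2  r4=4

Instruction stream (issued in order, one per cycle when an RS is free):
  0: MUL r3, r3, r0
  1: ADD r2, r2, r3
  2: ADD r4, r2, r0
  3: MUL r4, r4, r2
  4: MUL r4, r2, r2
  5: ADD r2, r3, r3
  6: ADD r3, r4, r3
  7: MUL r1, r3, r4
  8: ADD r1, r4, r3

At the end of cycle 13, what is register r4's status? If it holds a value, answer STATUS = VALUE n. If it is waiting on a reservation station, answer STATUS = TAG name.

STATUS = TAG Mul1

cycle 1: issue MUL r3<-Mul1 // r0:6,r1:7,r2:8,r3:Mul1,r4:4
cycle 2: issue ADD r2<-Add1 // r0:6,r1:7,r2:Add1,r3:Mul1,r4:4
cycle 3: issue ADD r4<-Add2 // r0:6,r1:7,r2:Add1,r3:Mul1,r4:Add2
cycle 4: issue MUL r4<-Mul2 // r0:6,r1:7,r2:Add1,r3:Mul1,r4:Mul2
cycle 5: stall // r0:6,r1:7,r2:Add1,r3:Mul1,r4:Mul2
cycle 6: CDB Mul1=12; issue MUL r4<-Mul1 // r0:6,r1:7,r2:Add1,r3:12,r4:Mul1
cycle 7: stall // r0:6,r1:7,r2:Add1,r3:12,r4:Mul1
cycle 8: stall // r0:6,r1:7,r2:Add1,r3:12,r4:Mul1
cycle 9: CDB Add1=20; issue ADD r2<-Add1 // r0:6,r1:7,r2:Add1,r3:12,r4:Mul1
cycle 10: stall // r0:6,r1:7,r2:Add1,r3:12,r4:Mul1
cycle 11: stall // r0:6,r1:7,r2:Add1,r3:12,r4:Mul1
cycle 12: CDB Add1=24; issue ADD r3<-Add1 // r0:6,r1:7,r2:24,r3:Add1,r4:Mul1
cycle 13: CDB Add2=26; stall // r0:6,r1:7,r2:24,r3:Add1,r4:Mul1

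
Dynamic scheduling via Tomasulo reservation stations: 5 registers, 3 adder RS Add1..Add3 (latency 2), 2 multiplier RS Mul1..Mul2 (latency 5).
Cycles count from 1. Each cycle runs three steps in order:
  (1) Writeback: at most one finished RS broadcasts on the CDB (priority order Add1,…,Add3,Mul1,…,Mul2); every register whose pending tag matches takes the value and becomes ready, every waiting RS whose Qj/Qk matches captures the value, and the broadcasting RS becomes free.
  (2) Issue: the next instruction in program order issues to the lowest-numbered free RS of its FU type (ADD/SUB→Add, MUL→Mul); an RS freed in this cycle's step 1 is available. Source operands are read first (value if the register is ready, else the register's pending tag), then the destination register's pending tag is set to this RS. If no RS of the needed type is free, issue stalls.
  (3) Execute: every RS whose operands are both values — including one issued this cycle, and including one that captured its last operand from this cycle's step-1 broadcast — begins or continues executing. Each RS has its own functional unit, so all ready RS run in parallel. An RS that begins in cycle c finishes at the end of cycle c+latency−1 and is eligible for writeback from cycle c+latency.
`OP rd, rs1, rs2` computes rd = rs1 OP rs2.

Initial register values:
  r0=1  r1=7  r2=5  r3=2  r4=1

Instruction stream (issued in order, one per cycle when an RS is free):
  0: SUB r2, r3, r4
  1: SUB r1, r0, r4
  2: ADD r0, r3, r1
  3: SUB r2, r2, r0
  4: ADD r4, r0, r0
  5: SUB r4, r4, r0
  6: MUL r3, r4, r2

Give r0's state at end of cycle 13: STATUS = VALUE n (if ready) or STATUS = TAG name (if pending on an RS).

STATUS = VALUE 2

cycle 1: issue SUB r2<-Add1 // r0:1,r1:7,r2:Add1,r3:2,r4:1
cycle 2: issue SUB r1<-Add2 // r0:1,r1:Add2,r2:Add1,r3:2,r4:1
cycle 3: CDB Add1=1; issue ADD r0<-Add1 // r0:Add1,r1:Add2,r2:1,r3:2,r4:1
cycle 4: CDB Add2=0; issue SUB r2<-Add2 // r0:Add1,r1:0,r2:Add2,r3:2,r4:1
cycle 5: issue ADD r4<-Add3 // r0:Add1,r1:0,r2:Add2,r3:2,r4:Add3
cycle 6: CDB Add1=2; issue SUB r4<-Add1 // r0:2,r1:0,r2:Add2,r3:2,r4:Add1
cycle 7: issue MUL r3<-Mul1 // r0:2,r1:0,r2:Add2,r3:Mul1,r4:Add1
cycle 8: CDB Add2=-1 // r0:2,r1:0,r2:-1,r3:Mul1,r4:Add1
cycle 9: CDB Add3=4 // r0:2,r1:0,r2:-1,r3:Mul1,r4:Add1
cycle 10: - // r0:2,r1:0,r2:-1,r3:Mul1,r4:Add1
cycle 11: CDB Add1=2 // r0:2,r1:0,r2:-1,r3:Mul1,r4:2
cycle 12: - // r0:2,r1:0,r2:-1,r3:Mul1,r4:2
cycle 13: - // r0:2,r1:0,r2:-1,r3:Mul1,r4:2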